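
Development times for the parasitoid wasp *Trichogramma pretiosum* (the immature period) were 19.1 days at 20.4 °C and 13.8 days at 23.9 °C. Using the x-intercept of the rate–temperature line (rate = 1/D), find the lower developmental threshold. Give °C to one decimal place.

Equal thermal constants: D₁(T₁ − T_b) = D₂(T₂ − T_b).
19.1·(20.4 − T_b) = 13.8·(23.9 − T_b)
T_b = (19.1·20.4 − 13.8·23.9) / (19.1 − 13.8) = 59.82 / 5.3 = 11.287 °C ≈ 11.3 °C.

11.3 °C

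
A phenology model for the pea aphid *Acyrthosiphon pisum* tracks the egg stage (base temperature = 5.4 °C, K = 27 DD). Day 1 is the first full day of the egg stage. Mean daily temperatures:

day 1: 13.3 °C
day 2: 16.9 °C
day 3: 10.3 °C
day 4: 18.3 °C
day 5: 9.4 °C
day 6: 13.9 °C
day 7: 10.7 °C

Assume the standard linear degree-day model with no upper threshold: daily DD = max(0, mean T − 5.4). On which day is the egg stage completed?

day 4

Daily DD above 5.4 °C: 7.9, 11.5, 4.9, 12.9, 4.0, 8.5, 5.3.
Cumulative: 7.9, 19.4, 24.3, 37.2, 41.2, 49.7, 55.0.
The total first reaches 27 DD on day 4.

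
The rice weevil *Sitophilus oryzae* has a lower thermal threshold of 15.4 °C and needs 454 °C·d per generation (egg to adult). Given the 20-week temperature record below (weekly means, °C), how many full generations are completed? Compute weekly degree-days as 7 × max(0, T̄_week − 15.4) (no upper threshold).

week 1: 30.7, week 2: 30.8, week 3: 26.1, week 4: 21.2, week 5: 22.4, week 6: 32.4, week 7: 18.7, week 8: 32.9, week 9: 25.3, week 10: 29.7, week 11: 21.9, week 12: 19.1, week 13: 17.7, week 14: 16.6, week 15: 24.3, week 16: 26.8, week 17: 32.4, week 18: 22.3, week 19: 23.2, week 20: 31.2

Weekly DD (7 × max(0, T̄ − 15.4)): 107.1, 107.8, 74.9, 40.6, 49.0, 119.0, 23.1, 122.5, 69.3, 100.1, 45.5, 25.9, 16.1, 8.4, 62.3, 79.8, 119.0, 48.3, 54.6, 110.6.
Season total = 1383.9 DD.
Complete generations = ⌊1383.9 / 454⌋ = 3.

3 generations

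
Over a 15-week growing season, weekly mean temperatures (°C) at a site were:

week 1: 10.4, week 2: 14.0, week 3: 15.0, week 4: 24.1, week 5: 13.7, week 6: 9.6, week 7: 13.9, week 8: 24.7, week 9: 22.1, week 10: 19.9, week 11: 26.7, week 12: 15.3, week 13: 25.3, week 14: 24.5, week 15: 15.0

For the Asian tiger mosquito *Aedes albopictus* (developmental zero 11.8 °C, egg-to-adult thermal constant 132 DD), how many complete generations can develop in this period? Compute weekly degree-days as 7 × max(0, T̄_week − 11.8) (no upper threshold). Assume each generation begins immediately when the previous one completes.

5 generations

Weekly DD (7 × max(0, T̄ − 11.8)): 0.0, 15.4, 22.4, 86.1, 13.3, 0.0, 14.7, 90.3, 72.1, 56.7, 104.3, 24.5, 94.5, 88.9, 22.4.
Season total = 705.6 DD.
Complete generations = ⌊705.6 / 132⌋ = 5.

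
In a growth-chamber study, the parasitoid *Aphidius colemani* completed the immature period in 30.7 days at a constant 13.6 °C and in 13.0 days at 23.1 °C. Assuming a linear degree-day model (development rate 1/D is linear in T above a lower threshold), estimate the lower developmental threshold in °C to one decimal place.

Under the model K = D·(T − T_b), so D₁·(T₁ − T_b) = D₂·(T₂ − T_b).
30.7·(13.6 − T_b) = 13.0·(23.1 − T_b)
T_b = (30.7·13.6 − 13.0·23.1) / (30.7 − 13.0) = 117.22 / 17.7 = 6.623 °C ≈ 6.6 °C.

6.6 °C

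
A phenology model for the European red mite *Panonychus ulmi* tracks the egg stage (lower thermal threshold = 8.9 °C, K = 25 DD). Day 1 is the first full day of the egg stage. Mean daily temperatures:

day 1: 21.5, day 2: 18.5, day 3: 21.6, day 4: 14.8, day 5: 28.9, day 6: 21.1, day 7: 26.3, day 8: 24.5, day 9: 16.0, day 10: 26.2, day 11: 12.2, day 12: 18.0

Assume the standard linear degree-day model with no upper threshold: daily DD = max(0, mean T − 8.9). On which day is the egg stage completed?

Daily DD above 8.9 °C: 12.6, 9.6, 12.7, 5.9, 20.0, 12.2, 17.4, 15.6, 7.1, 17.3, 3.3, 9.1.
Cumulative: 12.6, 22.2, 34.9, 40.8, 60.8, 73.0, 90.4, 106.0, 113.1, 130.4, 133.7, 142.8.
The total first reaches 25 DD on day 3.

day 3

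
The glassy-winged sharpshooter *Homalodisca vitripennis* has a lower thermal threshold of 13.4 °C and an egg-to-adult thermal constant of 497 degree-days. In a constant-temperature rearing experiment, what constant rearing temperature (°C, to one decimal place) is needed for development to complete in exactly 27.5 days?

Required daily accumulation = 497 / 27.5 = 18.073 DD/day.
T = T_base + 18.073 = 13.4 + 18.073 = 31.473 ≈ 31.5 °C.

31.5 °C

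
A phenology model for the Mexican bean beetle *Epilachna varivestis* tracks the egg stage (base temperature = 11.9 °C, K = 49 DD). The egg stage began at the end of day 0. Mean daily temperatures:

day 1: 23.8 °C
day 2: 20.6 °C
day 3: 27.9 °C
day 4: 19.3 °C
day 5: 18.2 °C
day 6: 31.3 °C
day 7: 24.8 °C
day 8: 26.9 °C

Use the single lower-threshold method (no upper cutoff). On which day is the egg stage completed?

day 5

Daily DD above 11.9 °C: 11.9, 8.7, 16.0, 7.4, 6.3, 19.4, 12.9, 15.0.
Cumulative: 11.9, 20.6, 36.6, 44.0, 50.3, 69.7, 82.6, 97.6.
The total first reaches 49 DD on day 5.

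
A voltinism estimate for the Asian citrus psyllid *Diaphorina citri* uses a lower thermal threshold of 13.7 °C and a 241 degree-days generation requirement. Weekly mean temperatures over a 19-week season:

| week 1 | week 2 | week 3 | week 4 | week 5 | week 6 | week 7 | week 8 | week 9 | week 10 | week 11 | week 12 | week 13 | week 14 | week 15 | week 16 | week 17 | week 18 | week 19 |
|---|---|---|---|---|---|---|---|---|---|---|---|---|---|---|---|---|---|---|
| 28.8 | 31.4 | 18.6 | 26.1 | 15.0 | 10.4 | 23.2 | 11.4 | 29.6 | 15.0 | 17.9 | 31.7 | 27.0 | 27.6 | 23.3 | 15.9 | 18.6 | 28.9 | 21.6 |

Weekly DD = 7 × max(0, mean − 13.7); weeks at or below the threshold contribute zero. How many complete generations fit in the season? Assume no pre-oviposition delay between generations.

4 generations

Weekly DD (7 × max(0, T̄ − 13.7)): 105.7, 123.9, 34.3, 86.8, 9.1, 0.0, 66.5, 0.0, 111.3, 9.1, 29.4, 126.0, 93.1, 97.3, 67.2, 15.4, 34.3, 106.4, 55.3.
Season total = 1171.1 DD.
Complete generations = ⌊1171.1 / 241⌋ = 4.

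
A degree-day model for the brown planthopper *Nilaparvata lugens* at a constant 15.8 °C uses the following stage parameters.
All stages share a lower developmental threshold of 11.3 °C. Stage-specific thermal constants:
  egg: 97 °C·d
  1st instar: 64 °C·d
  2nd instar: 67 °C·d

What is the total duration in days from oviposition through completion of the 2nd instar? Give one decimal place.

50.7 days

Daily accumulation at 15.8 °C = 15.8 − 11.3 = 4.5 DD/day.
Total K = 97 + 64 + 67 = 228 DD.
Total duration = 228 / 4.5 = 50.667 ≈ 50.7 days.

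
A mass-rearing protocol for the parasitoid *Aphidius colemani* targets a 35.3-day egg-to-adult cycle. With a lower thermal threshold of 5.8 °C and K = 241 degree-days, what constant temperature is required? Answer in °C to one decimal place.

Required daily accumulation = 241 / 35.3 = 6.827 DD/day.
T = T_base + 6.827 = 5.8 + 6.827 = 12.627 ≈ 12.6 °C.

12.6 °C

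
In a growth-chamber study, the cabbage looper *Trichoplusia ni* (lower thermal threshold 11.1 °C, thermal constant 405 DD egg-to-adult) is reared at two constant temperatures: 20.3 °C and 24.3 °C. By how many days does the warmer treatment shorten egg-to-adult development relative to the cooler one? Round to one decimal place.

At 20.3 °C: 405 / (20.3 − 11.1) = 405 / 9.2 = 44.022 d.
At 24.3 °C: 405 / (24.3 − 11.1) = 405 / 13.2 = 30.682 d.
Difference = |44.022 − 30.682| = 13.340 ≈ 13.3 days.

13.3 days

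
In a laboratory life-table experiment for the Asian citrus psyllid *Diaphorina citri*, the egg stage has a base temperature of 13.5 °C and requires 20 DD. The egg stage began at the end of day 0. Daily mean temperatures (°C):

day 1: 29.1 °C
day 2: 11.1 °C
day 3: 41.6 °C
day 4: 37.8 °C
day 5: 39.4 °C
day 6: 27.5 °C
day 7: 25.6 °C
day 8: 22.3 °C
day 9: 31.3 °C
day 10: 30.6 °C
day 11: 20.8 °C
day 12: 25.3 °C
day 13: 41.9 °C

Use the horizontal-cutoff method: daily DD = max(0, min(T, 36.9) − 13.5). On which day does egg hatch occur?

day 3

Daily DD above 13.5 °C (capped at 23.4): 15.6, 0.0, 23.4, 23.4, 23.4, 14.0, 12.1, 8.8, 17.8, 17.1, 7.3, 11.8, 23.4.
Cumulative: 15.6, 15.6, 39.0, 62.4, 85.8, 99.8, 111.9, 120.7, 138.5, 155.6, 162.9, 174.7, 198.1.
The total first reaches 20 DD on day 3.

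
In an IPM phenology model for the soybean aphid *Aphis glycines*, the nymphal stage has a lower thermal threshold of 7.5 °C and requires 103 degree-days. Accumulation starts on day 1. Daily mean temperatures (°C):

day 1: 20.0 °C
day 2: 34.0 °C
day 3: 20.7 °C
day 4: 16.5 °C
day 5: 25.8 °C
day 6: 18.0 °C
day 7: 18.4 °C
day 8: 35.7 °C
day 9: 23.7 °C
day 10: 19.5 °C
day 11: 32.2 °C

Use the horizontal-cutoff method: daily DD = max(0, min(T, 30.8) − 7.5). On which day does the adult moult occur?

Daily DD above 7.5 °C (capped at 23.3): 12.5, 23.3, 13.2, 9.0, 18.3, 10.5, 10.9, 23.3, 16.2, 12.0, 23.3.
Cumulative: 12.5, 35.8, 49.0, 58.0, 76.3, 86.8, 97.7, 121.0, 137.2, 149.2, 172.5.
The total first reaches 103 DD on day 8.

day 8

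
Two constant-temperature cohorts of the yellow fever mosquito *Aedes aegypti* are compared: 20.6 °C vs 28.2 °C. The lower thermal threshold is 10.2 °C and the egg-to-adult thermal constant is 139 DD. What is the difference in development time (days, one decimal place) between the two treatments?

At 20.6 °C: 139 / (20.6 − 10.2) = 139 / 10.4 = 13.365 d.
At 28.2 °C: 139 / (28.2 − 10.2) = 139 / 18.0 = 7.722 d.
Difference = |13.365 − 7.722| = 5.643 ≈ 5.6 days.

5.6 days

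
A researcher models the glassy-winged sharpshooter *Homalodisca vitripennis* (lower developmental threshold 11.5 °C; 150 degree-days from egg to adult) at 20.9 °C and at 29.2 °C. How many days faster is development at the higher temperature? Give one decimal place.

7.5 days

At 20.9 °C: 150 / (20.9 − 11.5) = 150 / 9.4 = 15.957 d.
At 29.2 °C: 150 / (29.2 − 11.5) = 150 / 17.7 = 8.475 d.
Difference = |15.957 − 8.475| = 7.483 ≈ 7.5 days.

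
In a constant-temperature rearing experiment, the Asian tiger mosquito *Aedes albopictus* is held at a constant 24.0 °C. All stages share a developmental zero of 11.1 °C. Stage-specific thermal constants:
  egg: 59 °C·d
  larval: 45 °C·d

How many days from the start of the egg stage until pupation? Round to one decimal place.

8.1 days

Daily accumulation at 24.0 °C = 24.0 − 11.1 = 12.9 DD/day.
Total K = 59 + 45 = 104 DD.
Total duration = 104 / 12.9 = 8.062 ≈ 8.1 days.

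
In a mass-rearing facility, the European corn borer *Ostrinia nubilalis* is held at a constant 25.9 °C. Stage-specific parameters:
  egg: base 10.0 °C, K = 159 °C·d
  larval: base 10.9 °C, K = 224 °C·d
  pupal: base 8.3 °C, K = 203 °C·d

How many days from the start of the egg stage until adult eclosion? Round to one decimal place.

egg: 159 / (25.9 − 10.0) = 159 / 15.9 = 10.000 d.
larval: 224 / (25.9 − 10.9) = 224 / 15.0 = 14.933 d.
pupal: 203 / (25.9 − 8.3) = 203 / 17.6 = 11.534 d.
Sum = 36.467 ≈ 36.5 days.

36.5 days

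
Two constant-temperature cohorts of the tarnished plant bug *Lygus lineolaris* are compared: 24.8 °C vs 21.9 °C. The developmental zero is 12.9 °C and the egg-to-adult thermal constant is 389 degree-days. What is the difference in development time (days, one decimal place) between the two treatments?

At 24.8 °C: 389 / (24.8 − 12.9) = 389 / 11.9 = 32.689 d.
At 21.9 °C: 389 / (21.9 − 12.9) = 389 / 9.0 = 43.222 d.
Difference = |32.689 − 43.222| = 10.533 ≈ 10.5 days.

10.5 days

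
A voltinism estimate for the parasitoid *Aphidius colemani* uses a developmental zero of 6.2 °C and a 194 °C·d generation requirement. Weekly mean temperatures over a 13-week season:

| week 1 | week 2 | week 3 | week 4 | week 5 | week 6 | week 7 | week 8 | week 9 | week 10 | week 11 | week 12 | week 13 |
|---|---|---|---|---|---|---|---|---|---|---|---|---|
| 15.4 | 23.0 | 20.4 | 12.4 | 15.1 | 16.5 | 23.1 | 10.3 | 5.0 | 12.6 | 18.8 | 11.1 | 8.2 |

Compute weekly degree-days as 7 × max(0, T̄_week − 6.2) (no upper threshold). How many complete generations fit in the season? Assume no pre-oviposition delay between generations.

4 generations

Weekly DD (7 × max(0, T̄ − 6.2)): 64.4, 117.6, 99.4, 43.4, 62.3, 72.1, 118.3, 28.7, 0.0, 44.8, 88.2, 34.3, 14.0.
Season total = 787.5 DD.
Complete generations = ⌊787.5 / 194⌋ = 4.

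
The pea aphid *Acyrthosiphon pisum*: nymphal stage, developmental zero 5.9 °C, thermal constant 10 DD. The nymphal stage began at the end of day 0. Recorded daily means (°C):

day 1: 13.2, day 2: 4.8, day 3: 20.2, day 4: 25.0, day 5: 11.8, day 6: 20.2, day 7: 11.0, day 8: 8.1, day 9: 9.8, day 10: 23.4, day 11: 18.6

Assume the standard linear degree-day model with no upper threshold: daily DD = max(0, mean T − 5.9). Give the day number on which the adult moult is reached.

day 3

Daily DD above 5.9 °C: 7.3, 0.0, 14.3, 19.1, 5.9, 14.3, 5.1, 2.2, 3.9, 17.5, 12.7.
Cumulative: 7.3, 7.3, 21.6, 40.7, 46.6, 60.9, 66.0, 68.2, 72.1, 89.6, 102.3.
The total first reaches 10 DD on day 3.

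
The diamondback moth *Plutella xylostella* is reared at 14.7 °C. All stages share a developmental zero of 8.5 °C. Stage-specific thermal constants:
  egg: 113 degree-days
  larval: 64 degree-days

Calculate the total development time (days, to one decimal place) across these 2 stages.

28.5 days

Daily accumulation at 14.7 °C = 14.7 − 8.5 = 6.2 DD/day.
Total K = 113 + 64 = 177 DD.
Total duration = 177 / 6.2 = 28.548 ≈ 28.5 days.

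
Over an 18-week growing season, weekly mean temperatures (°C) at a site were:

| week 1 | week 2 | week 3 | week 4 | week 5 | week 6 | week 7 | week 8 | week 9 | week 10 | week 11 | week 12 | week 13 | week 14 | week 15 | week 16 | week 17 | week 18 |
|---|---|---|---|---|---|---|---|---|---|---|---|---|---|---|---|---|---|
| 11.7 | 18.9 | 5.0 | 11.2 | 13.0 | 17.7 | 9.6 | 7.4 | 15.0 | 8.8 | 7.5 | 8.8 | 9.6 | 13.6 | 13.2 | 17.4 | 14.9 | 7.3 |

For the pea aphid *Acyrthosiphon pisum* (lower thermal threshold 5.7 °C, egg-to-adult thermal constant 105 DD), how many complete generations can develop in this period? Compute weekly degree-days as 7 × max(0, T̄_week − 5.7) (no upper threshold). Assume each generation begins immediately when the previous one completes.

Weekly DD (7 × max(0, T̄ − 5.7)): 42.0, 92.4, 0.0, 38.5, 51.1, 84.0, 27.3, 11.9, 65.1, 21.7, 12.6, 21.7, 27.3, 55.3, 52.5, 81.9, 64.4, 11.2.
Season total = 760.9 DD.
Complete generations = ⌊760.9 / 105⌋ = 7.

7 generations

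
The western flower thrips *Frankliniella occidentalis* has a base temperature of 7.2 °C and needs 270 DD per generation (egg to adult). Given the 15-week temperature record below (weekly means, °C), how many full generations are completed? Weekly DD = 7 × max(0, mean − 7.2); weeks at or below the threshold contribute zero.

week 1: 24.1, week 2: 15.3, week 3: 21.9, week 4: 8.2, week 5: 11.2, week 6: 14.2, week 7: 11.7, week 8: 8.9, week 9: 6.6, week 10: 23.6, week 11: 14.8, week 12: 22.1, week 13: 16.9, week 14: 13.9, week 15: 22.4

3 generations

Weekly DD (7 × max(0, T̄ − 7.2)): 118.3, 56.7, 102.9, 7.0, 28.0, 49.0, 31.5, 11.9, 0.0, 114.8, 53.2, 104.3, 67.9, 46.9, 106.4.
Season total = 898.8 DD.
Complete generations = ⌊898.8 / 270⌋ = 3.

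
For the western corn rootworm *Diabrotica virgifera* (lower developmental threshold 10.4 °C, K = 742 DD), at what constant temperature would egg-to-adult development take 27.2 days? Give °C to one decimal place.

37.7 °C

Required daily accumulation = 742 / 27.2 = 27.279 DD/day.
T = T_base + 27.279 = 10.4 + 27.279 = 37.679 ≈ 37.7 °C.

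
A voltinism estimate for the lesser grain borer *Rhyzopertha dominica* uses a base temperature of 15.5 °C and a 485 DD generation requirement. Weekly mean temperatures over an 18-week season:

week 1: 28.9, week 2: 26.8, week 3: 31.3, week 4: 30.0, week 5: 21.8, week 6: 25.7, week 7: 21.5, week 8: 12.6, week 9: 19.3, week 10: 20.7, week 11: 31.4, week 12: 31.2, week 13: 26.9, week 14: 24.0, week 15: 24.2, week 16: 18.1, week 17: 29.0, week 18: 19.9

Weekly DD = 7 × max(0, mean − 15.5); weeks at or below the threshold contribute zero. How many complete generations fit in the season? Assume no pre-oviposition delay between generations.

Weekly DD (7 × max(0, T̄ − 15.5)): 93.8, 79.1, 110.6, 101.5, 44.1, 71.4, 42.0, 0.0, 26.6, 36.4, 111.3, 109.9, 79.8, 59.5, 60.9, 18.2, 94.5, 30.8.
Season total = 1170.4 DD.
Complete generations = ⌊1170.4 / 485⌋ = 2.

2 generations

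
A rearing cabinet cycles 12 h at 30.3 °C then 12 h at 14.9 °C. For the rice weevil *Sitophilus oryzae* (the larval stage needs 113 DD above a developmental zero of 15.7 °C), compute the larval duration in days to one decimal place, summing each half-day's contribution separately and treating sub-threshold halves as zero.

15.5 days

Day half: max(0, 30.3 − 15.7) × 0.5 = 14.6 × 0.5 = 7.30 DD.
Night half: max(0, 14.9 − 15.7) × 0.5 = 0.0 × 0.5 = 0.00 DD.
Per 24 h: 7.30 DD/day.
Duration = 113 / 7.30 = 15.479 ≈ 15.5 days.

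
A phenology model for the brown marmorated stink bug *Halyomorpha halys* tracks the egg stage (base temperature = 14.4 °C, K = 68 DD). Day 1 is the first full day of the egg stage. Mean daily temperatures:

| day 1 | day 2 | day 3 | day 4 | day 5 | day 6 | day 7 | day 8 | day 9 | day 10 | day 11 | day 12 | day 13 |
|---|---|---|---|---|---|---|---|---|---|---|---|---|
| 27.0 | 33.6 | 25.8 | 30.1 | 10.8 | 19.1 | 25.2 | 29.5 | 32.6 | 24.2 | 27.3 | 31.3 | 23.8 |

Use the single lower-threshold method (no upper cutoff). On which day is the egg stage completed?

Daily DD above 14.4 °C: 12.6, 19.2, 11.4, 15.7, 0.0, 4.7, 10.8, 15.1, 18.2, 9.8, 12.9, 16.9, 9.4.
Cumulative: 12.6, 31.8, 43.2, 58.9, 58.9, 63.6, 74.4, 89.5, 107.7, 117.5, 130.4, 147.3, 156.7.
The total first reaches 68 DD on day 7.

day 7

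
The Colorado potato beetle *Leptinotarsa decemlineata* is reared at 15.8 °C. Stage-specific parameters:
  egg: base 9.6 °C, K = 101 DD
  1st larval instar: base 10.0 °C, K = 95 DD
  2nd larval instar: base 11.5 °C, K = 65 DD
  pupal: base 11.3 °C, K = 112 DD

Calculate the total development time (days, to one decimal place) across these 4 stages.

egg: 101 / (15.8 − 9.6) = 101 / 6.2 = 16.290 d.
1st larval instar: 95 / (15.8 − 10.0) = 95 / 5.8 = 16.379 d.
2nd larval instar: 65 / (15.8 − 11.5) = 65 / 4.3 = 15.116 d.
pupal: 112 / (15.8 − 11.3) = 112 / 4.5 = 24.889 d.
Sum = 72.675 ≈ 72.7 days.

72.7 days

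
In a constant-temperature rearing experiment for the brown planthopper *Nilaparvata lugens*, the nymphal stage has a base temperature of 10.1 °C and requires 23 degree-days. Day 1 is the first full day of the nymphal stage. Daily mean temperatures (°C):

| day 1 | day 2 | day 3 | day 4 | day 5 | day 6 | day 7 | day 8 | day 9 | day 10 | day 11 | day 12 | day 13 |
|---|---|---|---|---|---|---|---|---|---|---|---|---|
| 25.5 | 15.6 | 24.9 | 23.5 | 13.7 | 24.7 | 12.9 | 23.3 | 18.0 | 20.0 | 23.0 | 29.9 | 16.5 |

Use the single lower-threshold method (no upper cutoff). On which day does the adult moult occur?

Daily DD above 10.1 °C: 15.4, 5.5, 14.8, 13.4, 3.6, 14.6, 2.8, 13.2, 7.9, 9.9, 12.9, 19.8, 6.4.
Cumulative: 15.4, 20.9, 35.7, 49.1, 52.7, 67.3, 70.1, 83.3, 91.2, 101.1, 114.0, 133.8, 140.2.
The total first reaches 23 DD on day 3.

day 3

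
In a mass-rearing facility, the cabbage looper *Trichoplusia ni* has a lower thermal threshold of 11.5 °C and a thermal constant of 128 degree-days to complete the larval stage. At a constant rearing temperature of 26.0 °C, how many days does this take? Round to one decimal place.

Daily accumulation = 26.0 − 11.5 = 14.5 DD/day.
Duration = 128 / 14.5 = 8.828 ≈ 8.8 days.

8.8 days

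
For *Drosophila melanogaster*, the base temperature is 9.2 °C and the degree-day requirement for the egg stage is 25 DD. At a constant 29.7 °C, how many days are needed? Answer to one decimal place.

Daily accumulation = 29.7 − 9.2 = 20.5 DD/day.
Duration = 25 / 20.5 = 1.220 ≈ 1.2 days.

1.2 days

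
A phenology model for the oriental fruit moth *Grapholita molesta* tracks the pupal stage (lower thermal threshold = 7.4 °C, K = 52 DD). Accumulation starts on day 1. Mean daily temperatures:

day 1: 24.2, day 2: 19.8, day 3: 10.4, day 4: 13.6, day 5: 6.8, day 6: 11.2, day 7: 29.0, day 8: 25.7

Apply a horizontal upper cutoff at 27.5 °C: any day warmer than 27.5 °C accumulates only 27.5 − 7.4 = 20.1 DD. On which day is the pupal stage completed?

Daily DD above 7.4 °C (capped at 20.1): 16.8, 12.4, 3.0, 6.2, 0.0, 3.8, 20.1, 18.3.
Cumulative: 16.8, 29.2, 32.2, 38.4, 38.4, 42.2, 62.3, 80.6.
The total first reaches 52 DD on day 7.

day 7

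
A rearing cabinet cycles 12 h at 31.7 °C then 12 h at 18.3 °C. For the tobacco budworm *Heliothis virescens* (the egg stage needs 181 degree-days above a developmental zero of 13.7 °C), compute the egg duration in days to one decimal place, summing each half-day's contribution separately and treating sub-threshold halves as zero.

Day half: max(0, 31.7 − 13.7) × 0.5 = 18.0 × 0.5 = 9.00 DD.
Night half: max(0, 18.3 − 13.7) × 0.5 = 4.6 × 0.5 = 2.30 DD.
Per 24 h: 11.30 DD/day.
Duration = 181 / 11.30 = 16.018 ≈ 16.0 days.

16.0 days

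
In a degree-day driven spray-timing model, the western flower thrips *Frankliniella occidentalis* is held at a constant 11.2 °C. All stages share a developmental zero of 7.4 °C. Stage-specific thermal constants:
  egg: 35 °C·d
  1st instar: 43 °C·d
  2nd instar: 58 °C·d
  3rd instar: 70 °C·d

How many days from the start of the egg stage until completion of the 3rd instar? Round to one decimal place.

Daily accumulation at 11.2 °C = 11.2 − 7.4 = 3.8 DD/day.
Total K = 35 + 43 + 58 + 70 = 206 DD.
Total duration = 206 / 3.8 = 54.211 ≈ 54.2 days.

54.2 days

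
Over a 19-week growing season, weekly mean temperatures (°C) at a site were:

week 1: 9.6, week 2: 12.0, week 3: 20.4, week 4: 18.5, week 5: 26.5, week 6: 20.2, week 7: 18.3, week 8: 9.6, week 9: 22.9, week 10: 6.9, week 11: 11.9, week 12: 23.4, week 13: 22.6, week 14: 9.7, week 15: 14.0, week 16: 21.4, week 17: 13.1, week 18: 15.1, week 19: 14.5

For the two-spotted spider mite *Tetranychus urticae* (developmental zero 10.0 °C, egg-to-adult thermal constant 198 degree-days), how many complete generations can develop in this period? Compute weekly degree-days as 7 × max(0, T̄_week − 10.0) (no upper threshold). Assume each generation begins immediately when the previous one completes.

Weekly DD (7 × max(0, T̄ − 10.0)): 0.0, 14.0, 72.8, 59.5, 115.5, 71.4, 58.1, 0.0, 90.3, 0.0, 13.3, 93.8, 88.2, 0.0, 28.0, 79.8, 21.7, 35.7, 31.5.
Season total = 873.6 DD.
Complete generations = ⌊873.6 / 198⌋ = 4.

4 generations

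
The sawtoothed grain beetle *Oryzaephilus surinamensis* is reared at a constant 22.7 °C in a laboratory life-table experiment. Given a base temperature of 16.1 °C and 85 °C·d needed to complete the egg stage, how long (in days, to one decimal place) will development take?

Daily accumulation = 22.7 − 16.1 = 6.6 DD/day.
Duration = 85 / 6.6 = 12.879 ≈ 12.9 days.

12.9 days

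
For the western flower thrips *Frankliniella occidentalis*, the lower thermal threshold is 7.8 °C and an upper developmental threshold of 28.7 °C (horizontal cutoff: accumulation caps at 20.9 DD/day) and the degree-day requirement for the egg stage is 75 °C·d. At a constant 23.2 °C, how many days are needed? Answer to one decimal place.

Daily accumulation = 23.2 − 7.8 = 15.4 DD/day.
Duration = 75 / 15.4 = 4.870 ≈ 4.9 days.

4.9 days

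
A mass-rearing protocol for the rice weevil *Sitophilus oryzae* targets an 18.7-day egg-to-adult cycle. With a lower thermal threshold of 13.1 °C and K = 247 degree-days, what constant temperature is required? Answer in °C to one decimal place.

Required daily accumulation = 247 / 18.7 = 13.209 DD/day.
T = T_base + 13.209 = 13.1 + 13.209 = 26.309 ≈ 26.3 °C.

26.3 °C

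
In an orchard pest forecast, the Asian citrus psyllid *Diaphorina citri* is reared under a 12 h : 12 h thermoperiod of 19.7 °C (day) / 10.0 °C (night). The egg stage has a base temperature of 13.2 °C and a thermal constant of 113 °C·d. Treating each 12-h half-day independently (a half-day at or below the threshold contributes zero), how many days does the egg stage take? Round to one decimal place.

34.8 days

Day half: max(0, 19.7 − 13.2) × 0.5 = 6.5 × 0.5 = 3.25 DD.
Night half: max(0, 10.0 − 13.2) × 0.5 = 0.0 × 0.5 = 0.00 DD.
Per 24 h: 3.25 DD/day.
Duration = 113 / 3.25 = 34.769 ≈ 34.8 days.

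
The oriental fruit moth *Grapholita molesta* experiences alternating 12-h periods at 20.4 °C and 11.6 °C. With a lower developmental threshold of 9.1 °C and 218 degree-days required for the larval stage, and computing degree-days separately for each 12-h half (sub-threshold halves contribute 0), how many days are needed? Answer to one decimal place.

Day half: max(0, 20.4 − 9.1) × 0.5 = 11.3 × 0.5 = 5.65 DD.
Night half: max(0, 11.6 − 9.1) × 0.5 = 2.5 × 0.5 = 1.25 DD.
Per 24 h: 6.90 DD/day.
Duration = 218 / 6.90 = 31.594 ≈ 31.6 days.

31.6 days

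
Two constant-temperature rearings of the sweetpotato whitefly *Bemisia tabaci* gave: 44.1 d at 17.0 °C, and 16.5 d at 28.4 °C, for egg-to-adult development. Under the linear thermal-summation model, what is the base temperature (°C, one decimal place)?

Under the model K = D·(T − T_b), so D₁·(T₁ − T_b) = D₂·(T₂ − T_b).
44.1·(17.0 − T_b) = 16.5·(28.4 − T_b)
T_b = (44.1·17.0 − 16.5·28.4) / (44.1 − 16.5) = 281.10 / 27.6 = 10.185 °C ≈ 10.2 °C.

10.2 °C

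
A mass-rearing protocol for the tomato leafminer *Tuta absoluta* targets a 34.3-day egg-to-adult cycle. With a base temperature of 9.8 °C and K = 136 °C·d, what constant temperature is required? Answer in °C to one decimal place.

Required daily accumulation = 136 / 34.3 = 3.965 DD/day.
T = T_base + 3.965 = 9.8 + 3.965 = 13.765 ≈ 13.8 °C.

13.8 °C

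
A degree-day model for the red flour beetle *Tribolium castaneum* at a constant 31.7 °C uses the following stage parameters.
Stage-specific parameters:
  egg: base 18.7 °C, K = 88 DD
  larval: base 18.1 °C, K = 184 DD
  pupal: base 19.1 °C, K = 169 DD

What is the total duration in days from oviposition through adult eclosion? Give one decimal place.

egg: 88 / (31.7 − 18.7) = 88 / 13.0 = 6.769 d.
larval: 184 / (31.7 − 18.1) = 184 / 13.6 = 13.529 d.
pupal: 169 / (31.7 − 19.1) = 169 / 12.6 = 13.413 d.
Sum = 33.711 ≈ 33.7 days.

33.7 days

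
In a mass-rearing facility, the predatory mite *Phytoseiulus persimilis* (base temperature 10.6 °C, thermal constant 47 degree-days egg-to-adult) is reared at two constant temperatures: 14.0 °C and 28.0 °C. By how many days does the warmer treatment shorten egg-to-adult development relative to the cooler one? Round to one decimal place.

At 14.0 °C: 47 / (14.0 − 10.6) = 47 / 3.4 = 13.824 d.
At 28.0 °C: 47 / (28.0 − 10.6) = 47 / 17.4 = 2.701 d.
Difference = |13.824 − 2.701| = 11.122 ≈ 11.1 days.

11.1 days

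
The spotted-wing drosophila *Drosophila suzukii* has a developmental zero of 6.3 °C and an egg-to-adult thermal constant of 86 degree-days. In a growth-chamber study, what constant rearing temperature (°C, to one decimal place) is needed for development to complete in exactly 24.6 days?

9.8 °C

Required daily accumulation = 86 / 24.6 = 3.496 DD/day.
T = T_base + 3.496 = 6.3 + 3.496 = 9.796 ≈ 9.8 °C.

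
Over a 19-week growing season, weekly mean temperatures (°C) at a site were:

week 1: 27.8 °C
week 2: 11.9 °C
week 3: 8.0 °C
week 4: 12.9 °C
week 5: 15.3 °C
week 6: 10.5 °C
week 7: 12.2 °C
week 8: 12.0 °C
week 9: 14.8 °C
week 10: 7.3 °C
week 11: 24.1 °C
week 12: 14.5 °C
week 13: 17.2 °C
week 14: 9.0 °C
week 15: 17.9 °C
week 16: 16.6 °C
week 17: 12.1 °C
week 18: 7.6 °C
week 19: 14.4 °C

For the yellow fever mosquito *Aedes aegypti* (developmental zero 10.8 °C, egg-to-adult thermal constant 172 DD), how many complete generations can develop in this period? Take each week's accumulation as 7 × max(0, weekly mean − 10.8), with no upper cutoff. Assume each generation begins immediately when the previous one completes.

2 generations

Weekly DD (7 × max(0, T̄ − 10.8)): 119.0, 7.7, 0.0, 14.7, 31.5, 0.0, 9.8, 8.4, 28.0, 0.0, 93.1, 25.9, 44.8, 0.0, 49.7, 40.6, 9.1, 0.0, 25.2.
Season total = 507.5 DD.
Complete generations = ⌊507.5 / 172⌋ = 2.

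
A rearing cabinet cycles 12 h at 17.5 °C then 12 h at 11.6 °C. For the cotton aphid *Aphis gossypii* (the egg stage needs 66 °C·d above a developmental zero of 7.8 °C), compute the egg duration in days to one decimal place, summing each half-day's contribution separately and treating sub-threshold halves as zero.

9.8 days

Day half: max(0, 17.5 − 7.8) × 0.5 = 9.7 × 0.5 = 4.85 DD.
Night half: max(0, 11.6 − 7.8) × 0.5 = 3.8 × 0.5 = 1.90 DD.
Per 24 h: 6.75 DD/day.
Duration = 66 / 6.75 = 9.778 ≈ 9.8 days.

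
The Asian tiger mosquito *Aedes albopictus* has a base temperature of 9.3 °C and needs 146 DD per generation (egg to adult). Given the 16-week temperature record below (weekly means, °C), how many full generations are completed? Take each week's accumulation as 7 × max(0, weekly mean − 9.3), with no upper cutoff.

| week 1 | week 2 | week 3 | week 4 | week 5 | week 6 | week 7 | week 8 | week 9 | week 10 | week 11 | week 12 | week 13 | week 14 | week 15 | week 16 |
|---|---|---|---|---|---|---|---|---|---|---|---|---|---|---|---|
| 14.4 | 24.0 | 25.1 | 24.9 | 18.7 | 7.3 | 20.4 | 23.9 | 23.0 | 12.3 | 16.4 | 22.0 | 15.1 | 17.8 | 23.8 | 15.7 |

Weekly DD (7 × max(0, T̄ − 9.3)): 35.7, 102.9, 110.6, 109.2, 65.8, 0.0, 77.7, 102.2, 95.9, 21.0, 49.7, 88.9, 40.6, 59.5, 101.5, 44.8.
Season total = 1106.0 DD.
Complete generations = ⌊1106.0 / 146⌋ = 7.

7 generations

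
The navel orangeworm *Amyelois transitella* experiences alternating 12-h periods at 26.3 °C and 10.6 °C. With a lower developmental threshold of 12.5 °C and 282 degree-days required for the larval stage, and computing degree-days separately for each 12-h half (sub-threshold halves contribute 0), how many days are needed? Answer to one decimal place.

40.9 days

Day half: max(0, 26.3 − 12.5) × 0.5 = 13.8 × 0.5 = 6.90 DD.
Night half: max(0, 10.6 − 12.5) × 0.5 = 0.0 × 0.5 = 0.00 DD.
Per 24 h: 6.90 DD/day.
Duration = 282 / 6.90 = 40.870 ≈ 40.9 days.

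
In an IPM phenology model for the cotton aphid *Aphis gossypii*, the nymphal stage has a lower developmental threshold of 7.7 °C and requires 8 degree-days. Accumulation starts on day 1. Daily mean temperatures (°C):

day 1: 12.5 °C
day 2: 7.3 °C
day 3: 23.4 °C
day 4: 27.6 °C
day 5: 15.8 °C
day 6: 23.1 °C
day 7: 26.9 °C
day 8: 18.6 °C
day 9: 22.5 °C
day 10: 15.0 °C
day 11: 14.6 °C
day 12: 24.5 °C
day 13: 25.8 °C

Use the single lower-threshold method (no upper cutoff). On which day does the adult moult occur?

Daily DD above 7.7 °C: 4.8, 0.0, 15.7, 19.9, 8.1, 15.4, 19.2, 10.9, 14.8, 7.3, 6.9, 16.8, 18.1.
Cumulative: 4.8, 4.8, 20.5, 40.4, 48.5, 63.9, 83.1, 94.0, 108.8, 116.1, 123.0, 139.8, 157.9.
The total first reaches 8 DD on day 3.

day 3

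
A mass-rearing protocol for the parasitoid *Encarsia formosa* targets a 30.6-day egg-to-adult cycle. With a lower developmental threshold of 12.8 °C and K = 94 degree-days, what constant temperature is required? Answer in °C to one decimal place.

15.9 °C

Required daily accumulation = 94 / 30.6 = 3.072 DD/day.
T = T_base + 3.072 = 12.8 + 3.072 = 15.872 ≈ 15.9 °C.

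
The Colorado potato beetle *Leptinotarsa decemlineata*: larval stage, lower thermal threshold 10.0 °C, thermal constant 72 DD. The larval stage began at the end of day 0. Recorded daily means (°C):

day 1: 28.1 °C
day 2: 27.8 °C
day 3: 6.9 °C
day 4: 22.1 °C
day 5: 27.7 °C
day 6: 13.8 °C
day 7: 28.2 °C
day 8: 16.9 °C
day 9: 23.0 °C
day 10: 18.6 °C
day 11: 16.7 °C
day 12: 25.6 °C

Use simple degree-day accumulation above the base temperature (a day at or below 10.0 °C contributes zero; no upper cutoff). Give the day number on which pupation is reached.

day 7

Daily DD above 10.0 °C: 18.1, 17.8, 0.0, 12.1, 17.7, 3.8, 18.2, 6.9, 13.0, 8.6, 6.7, 15.6.
Cumulative: 18.1, 35.9, 35.9, 48.0, 65.7, 69.5, 87.7, 94.6, 107.6, 116.2, 122.9, 138.5.
The total first reaches 72 DD on day 7.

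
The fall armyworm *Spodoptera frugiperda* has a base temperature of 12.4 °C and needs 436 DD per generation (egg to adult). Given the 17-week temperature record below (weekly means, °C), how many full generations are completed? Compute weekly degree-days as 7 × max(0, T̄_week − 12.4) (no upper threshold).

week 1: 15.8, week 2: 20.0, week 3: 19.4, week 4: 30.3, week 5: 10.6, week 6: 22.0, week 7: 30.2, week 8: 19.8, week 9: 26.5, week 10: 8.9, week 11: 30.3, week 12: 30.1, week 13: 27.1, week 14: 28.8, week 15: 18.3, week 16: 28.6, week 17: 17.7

2 generations

Weekly DD (7 × max(0, T̄ − 12.4)): 23.8, 53.2, 49.0, 125.3, 0.0, 67.2, 124.6, 51.8, 98.7, 0.0, 125.3, 123.9, 102.9, 114.8, 41.3, 113.4, 37.1.
Season total = 1252.3 DD.
Complete generations = ⌊1252.3 / 436⌋ = 2.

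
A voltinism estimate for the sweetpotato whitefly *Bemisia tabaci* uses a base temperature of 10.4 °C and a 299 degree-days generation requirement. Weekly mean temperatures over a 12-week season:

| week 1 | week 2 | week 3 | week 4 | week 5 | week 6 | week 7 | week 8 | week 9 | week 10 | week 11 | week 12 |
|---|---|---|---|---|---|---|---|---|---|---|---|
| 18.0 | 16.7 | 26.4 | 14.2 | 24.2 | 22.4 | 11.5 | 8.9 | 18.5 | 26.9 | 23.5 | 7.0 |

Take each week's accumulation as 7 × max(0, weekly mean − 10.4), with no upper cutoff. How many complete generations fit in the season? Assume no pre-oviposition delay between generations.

2 generations

Weekly DD (7 × max(0, T̄ − 10.4)): 53.2, 44.1, 112.0, 26.6, 96.6, 84.0, 7.7, 0.0, 56.7, 115.5, 91.7, 0.0.
Season total = 688.1 DD.
Complete generations = ⌊688.1 / 299⌋ = 2.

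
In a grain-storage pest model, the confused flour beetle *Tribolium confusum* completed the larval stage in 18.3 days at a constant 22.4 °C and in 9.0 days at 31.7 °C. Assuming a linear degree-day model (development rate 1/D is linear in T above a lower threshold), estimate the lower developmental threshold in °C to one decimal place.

13.4 °C

Linear rate model ⇒ the product D·(T − T_b) is constant across temperatures.
18.3·(22.4 − T_b) = 9.0·(31.7 − T_b)
T_b = (18.3·22.4 − 9.0·31.7) / (18.3 − 9.0) = 124.62 / 9.3 = 13.400 °C ≈ 13.4 °C.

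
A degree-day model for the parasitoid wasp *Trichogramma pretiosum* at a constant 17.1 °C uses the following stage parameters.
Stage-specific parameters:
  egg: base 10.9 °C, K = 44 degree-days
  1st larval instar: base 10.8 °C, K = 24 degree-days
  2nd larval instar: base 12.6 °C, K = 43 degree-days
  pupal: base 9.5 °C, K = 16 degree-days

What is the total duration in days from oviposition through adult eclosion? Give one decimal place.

egg: 44 / (17.1 − 10.9) = 44 / 6.2 = 7.097 d.
1st larval instar: 24 / (17.1 − 10.8) = 24 / 6.3 = 3.810 d.
2nd larval instar: 43 / (17.1 − 12.6) = 43 / 4.5 = 9.556 d.
pupal: 16 / (17.1 − 9.5) = 16 / 7.6 = 2.105 d.
Sum = 22.567 ≈ 22.6 days.

22.6 days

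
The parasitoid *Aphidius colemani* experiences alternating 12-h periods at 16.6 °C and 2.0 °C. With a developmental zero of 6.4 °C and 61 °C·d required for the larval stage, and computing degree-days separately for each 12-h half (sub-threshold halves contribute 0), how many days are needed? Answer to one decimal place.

12.0 days

Day half: max(0, 16.6 − 6.4) × 0.5 = 10.2 × 0.5 = 5.10 DD.
Night half: max(0, 2.0 − 6.4) × 0.5 = 0.0 × 0.5 = 0.00 DD.
Per 24 h: 5.10 DD/day.
Duration = 61 / 5.10 = 11.961 ≈ 12.0 days.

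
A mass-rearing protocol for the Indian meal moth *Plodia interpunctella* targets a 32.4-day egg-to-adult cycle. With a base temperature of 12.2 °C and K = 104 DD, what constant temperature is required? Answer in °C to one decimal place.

Required daily accumulation = 104 / 32.4 = 3.210 DD/day.
T = T_base + 3.210 = 12.2 + 3.210 = 15.410 ≈ 15.4 °C.

15.4 °C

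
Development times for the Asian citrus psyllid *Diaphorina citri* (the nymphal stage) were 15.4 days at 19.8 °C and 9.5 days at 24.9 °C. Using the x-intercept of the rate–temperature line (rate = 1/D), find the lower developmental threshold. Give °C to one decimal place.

11.6 °C

Linear rate model ⇒ the product D·(T − T_b) is constant across temperatures.
15.4·(19.8 − T_b) = 9.5·(24.9 − T_b)
T_b = (15.4·19.8 − 9.5·24.9) / (15.4 − 9.5) = 68.37 / 5.9 = 11.588 °C ≈ 11.6 °C.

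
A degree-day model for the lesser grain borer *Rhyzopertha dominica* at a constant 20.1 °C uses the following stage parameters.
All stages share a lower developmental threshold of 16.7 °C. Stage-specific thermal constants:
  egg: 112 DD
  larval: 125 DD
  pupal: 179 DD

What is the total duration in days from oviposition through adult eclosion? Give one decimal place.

122.4 days

Daily accumulation at 20.1 °C = 20.1 − 16.7 = 3.4 DD/day.
Total K = 112 + 125 + 179 = 416 DD.
Total duration = 416 / 3.4 = 122.353 ≈ 122.4 days.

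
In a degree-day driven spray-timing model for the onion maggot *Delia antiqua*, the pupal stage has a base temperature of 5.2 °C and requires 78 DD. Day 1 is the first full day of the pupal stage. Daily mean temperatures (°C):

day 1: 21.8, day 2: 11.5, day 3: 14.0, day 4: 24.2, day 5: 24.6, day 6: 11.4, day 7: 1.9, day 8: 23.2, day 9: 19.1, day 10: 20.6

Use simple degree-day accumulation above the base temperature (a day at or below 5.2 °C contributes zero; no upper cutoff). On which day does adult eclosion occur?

day 8

Daily DD above 5.2 °C: 16.6, 6.3, 8.8, 19.0, 19.4, 6.2, 0.0, 18.0, 13.9, 15.4.
Cumulative: 16.6, 22.9, 31.7, 50.7, 70.1, 76.3, 76.3, 94.3, 108.2, 123.6.
The total first reaches 78 DD on day 8.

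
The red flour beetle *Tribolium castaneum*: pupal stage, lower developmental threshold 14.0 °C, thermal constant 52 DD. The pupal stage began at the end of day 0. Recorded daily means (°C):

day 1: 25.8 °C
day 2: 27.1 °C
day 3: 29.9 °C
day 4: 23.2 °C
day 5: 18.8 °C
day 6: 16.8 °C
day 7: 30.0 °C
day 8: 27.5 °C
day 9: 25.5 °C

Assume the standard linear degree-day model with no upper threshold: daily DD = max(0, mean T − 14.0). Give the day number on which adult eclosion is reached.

day 5

Daily DD above 14.0 °C: 11.8, 13.1, 15.9, 9.2, 4.8, 2.8, 16.0, 13.5, 11.5.
Cumulative: 11.8, 24.9, 40.8, 50.0, 54.8, 57.6, 73.6, 87.1, 98.6.
The total first reaches 52 DD on day 5.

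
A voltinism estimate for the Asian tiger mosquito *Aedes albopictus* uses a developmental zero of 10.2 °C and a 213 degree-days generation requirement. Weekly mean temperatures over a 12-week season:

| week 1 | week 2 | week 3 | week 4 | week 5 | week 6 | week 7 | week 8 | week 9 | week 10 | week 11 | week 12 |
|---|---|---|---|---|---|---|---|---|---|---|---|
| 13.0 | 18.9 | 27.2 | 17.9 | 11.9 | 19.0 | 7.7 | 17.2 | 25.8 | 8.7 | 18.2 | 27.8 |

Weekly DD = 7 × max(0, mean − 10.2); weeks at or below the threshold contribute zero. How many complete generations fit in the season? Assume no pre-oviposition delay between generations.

3 generations

Weekly DD (7 × max(0, T̄ − 10.2)): 19.6, 60.9, 119.0, 53.9, 11.9, 61.6, 0.0, 49.0, 109.2, 0.0, 56.0, 123.2.
Season total = 664.3 DD.
Complete generations = ⌊664.3 / 213⌋ = 3.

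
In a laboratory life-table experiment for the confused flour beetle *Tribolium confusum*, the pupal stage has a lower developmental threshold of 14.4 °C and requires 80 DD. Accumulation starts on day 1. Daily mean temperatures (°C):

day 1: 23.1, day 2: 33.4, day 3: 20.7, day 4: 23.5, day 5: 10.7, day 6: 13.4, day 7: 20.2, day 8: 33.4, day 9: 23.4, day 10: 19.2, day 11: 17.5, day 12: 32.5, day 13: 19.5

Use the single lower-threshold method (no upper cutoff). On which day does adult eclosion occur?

Daily DD above 14.4 °C: 8.7, 19.0, 6.3, 9.1, 0.0, 0.0, 5.8, 19.0, 9.0, 4.8, 3.1, 18.1, 5.1.
Cumulative: 8.7, 27.7, 34.0, 43.1, 43.1, 43.1, 48.9, 67.9, 76.9, 81.7, 84.8, 102.9, 108.0.
The total first reaches 80 DD on day 10.

day 10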